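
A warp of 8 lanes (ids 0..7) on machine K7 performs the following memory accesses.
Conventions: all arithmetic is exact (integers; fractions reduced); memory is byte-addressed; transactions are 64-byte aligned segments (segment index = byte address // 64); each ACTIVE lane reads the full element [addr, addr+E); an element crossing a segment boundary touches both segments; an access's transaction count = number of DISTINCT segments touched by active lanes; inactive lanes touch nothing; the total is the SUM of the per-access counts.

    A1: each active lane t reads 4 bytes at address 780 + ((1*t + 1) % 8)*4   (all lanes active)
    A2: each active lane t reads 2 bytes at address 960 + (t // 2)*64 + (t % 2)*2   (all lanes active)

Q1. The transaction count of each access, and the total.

A1: 1 transaction
A2: 4 transactions

Answer: 1,4; total 5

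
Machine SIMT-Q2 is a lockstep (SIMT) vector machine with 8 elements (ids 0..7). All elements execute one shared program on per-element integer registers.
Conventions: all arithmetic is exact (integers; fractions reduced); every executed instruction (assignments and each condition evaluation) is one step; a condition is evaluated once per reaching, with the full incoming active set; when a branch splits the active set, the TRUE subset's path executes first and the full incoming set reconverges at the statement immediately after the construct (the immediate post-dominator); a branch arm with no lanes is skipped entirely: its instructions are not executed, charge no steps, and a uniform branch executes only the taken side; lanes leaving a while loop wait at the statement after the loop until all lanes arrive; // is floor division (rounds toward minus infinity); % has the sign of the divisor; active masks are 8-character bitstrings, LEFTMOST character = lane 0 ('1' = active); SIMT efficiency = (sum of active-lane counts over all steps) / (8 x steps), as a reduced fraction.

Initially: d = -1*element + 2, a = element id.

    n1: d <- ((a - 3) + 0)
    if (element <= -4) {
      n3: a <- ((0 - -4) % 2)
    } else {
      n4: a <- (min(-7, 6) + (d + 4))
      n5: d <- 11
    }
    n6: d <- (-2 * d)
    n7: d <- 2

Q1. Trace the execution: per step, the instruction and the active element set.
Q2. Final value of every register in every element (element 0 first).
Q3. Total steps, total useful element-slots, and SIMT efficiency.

step 0: d <- ((a - 3) + 0)           11111111
step 1: eval (element <= -4)         11111111
step 2: a <- (min(-7, 6) + (d + 4))  11111111
step 3: d <- 11                      11111111
step 4: d <- (-2 * d)                11111111
step 5: d <- 2                       11111111

Answer: 6 steps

d: 2,2,2,2,2,2,2,2
a: -6,-5,-4,-3,-2,-1,0,1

steps = 6; useful = 48; efficiency = 48/48 = 1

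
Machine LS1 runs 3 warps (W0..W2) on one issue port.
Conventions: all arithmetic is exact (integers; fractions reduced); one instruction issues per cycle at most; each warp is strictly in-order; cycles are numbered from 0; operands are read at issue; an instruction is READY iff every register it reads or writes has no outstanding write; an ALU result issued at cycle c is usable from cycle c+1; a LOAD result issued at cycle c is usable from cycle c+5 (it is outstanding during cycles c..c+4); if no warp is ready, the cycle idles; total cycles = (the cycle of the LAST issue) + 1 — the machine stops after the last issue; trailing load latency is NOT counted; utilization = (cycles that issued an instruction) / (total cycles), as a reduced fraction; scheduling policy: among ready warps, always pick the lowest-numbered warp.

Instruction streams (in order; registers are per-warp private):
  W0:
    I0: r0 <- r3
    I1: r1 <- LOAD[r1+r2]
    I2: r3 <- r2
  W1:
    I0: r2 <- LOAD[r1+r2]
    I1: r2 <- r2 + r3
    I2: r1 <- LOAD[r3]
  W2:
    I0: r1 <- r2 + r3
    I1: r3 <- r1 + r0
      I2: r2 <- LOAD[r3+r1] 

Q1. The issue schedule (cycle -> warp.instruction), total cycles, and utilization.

cycle 0: W0.I0
cycle 1: W0.I1
cycle 2: W0.I2
cycle 3: W1.I0
cycle 4: W2.I0
cycle 5: W2.I1
cycle 6: W2.I2
cycle 7: idle
cycle 8: W1.I1
cycle 9: W1.I2

Answer: 10 cycles, utilization 9/10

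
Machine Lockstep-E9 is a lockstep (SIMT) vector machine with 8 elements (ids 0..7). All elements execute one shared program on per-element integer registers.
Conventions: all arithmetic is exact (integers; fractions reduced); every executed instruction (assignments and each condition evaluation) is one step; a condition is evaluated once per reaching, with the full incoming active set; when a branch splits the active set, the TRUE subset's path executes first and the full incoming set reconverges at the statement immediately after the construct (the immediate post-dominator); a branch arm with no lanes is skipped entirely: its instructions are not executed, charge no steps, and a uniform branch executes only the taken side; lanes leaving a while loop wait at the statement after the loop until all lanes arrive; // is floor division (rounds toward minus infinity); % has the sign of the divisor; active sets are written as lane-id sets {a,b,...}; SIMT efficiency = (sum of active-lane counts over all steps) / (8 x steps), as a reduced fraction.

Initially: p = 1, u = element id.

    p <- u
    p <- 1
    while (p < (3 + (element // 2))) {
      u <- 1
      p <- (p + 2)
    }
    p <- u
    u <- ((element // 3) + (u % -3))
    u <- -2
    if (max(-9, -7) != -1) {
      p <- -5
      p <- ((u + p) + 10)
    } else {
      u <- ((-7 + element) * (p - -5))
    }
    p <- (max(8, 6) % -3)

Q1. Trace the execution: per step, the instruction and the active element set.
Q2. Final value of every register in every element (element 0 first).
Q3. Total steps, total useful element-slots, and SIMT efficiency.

step 0: p <- u                       {0,1,2,3,4,5,6,7}
step 1: p <- 1                       {0,1,2,3,4,5,6,7}
step 2: eval (p < (3 + (element // 2))) {0,1,2,3,4,5,6,7}
step 3: u <- 1                       {0,1,2,3,4,5,6,7}
step 4: p <- (p + 2)                 {0,1,2,3,4,5,6,7}
step 5: eval (p < (3 + (element // 2))) {0,1,2,3,4,5,6,7}
step 6: u <- 1                       {2,3,4,5,6,7}
step 7: p <- (p + 2)                 {2,3,4,5,6,7}
step 8: eval (p < (3 + (element // 2))) {2,3,4,5,6,7}
step 9: u <- 1                       {6,7}
step 10: p <- (p + 2)                 {6,7}
step 11: eval (p < (3 + (element // 2))) {6,7}
step 12: p <- u                       {0,1,2,3,4,5,6,7}
step 13: u <- ((element // 3) + (u % -3)) {0,1,2,3,4,5,6,7}
step 14: u <- -2                      {0,1,2,3,4,5,6,7}
step 15: eval (max(-9, -7) != -1)     {0,1,2,3,4,5,6,7}
step 16: p <- -5                      {0,1,2,3,4,5,6,7}
step 17: p <- ((u + p) + 10)          {0,1,2,3,4,5,6,7}
step 18: p <- (max(8, 6) % -3)        {0,1,2,3,4,5,6,7}

Answer: 19 steps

p: -1,-1,-1,-1,-1,-1,-1,-1
u: -2,-2,-2,-2,-2,-2,-2,-2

steps = 19; useful = 128; efficiency = 128/152 = 16/19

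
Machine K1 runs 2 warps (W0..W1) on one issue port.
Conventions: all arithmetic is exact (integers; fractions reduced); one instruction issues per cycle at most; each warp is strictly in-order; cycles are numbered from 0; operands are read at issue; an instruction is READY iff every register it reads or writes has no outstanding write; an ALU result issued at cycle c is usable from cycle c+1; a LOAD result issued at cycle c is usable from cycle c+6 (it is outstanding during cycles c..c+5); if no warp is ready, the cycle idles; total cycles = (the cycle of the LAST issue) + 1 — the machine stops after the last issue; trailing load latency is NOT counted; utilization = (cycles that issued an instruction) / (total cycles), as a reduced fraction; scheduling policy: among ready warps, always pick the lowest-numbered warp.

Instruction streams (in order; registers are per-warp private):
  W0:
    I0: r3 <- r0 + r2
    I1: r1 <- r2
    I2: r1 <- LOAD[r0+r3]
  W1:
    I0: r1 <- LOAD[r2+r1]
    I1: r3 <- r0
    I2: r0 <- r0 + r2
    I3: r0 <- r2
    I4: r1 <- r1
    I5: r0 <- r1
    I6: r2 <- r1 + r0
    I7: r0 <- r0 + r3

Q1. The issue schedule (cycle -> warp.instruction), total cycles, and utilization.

cycle 0: W0.I0
cycle 1: W0.I1
cycle 2: W0.I2
cycle 3: W1.I0
cycle 4: W1.I1
cycle 5: W1.I2
cycle 6: W1.I3
cycle 7: idle
cycle 8: idle
cycle 9: W1.I4
cycle 10: W1.I5
cycle 11: W1.I6
cycle 12: W1.I7

Answer: 13 cycles, utilization 11/13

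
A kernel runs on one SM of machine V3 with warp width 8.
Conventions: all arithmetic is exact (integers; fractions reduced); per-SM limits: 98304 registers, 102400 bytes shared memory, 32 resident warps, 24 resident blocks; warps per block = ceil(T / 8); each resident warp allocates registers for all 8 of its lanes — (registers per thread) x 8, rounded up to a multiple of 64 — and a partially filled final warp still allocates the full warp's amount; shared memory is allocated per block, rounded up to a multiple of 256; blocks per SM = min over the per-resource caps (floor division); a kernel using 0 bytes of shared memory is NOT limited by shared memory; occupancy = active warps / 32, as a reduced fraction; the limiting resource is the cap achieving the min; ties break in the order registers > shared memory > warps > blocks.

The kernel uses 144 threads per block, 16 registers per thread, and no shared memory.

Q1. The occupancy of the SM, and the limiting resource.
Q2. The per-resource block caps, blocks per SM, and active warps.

Answer: occupancy 9/16, limited by warps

registers: 42 blocks
shared memory: no limit (kernel uses none)
warps: 1 block
blocks: 24 blocks

Answer: 1 block, 18 active warps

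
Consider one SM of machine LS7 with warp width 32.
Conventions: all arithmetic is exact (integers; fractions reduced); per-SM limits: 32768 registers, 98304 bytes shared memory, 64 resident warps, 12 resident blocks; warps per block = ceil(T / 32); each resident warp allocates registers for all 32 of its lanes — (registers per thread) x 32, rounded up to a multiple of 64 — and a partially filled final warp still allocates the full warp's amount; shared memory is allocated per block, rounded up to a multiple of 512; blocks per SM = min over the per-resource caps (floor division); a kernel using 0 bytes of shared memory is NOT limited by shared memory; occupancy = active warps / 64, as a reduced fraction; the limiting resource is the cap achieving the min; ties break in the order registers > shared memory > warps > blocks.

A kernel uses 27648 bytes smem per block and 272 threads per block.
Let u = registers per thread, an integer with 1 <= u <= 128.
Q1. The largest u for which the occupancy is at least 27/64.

Answer: u = 36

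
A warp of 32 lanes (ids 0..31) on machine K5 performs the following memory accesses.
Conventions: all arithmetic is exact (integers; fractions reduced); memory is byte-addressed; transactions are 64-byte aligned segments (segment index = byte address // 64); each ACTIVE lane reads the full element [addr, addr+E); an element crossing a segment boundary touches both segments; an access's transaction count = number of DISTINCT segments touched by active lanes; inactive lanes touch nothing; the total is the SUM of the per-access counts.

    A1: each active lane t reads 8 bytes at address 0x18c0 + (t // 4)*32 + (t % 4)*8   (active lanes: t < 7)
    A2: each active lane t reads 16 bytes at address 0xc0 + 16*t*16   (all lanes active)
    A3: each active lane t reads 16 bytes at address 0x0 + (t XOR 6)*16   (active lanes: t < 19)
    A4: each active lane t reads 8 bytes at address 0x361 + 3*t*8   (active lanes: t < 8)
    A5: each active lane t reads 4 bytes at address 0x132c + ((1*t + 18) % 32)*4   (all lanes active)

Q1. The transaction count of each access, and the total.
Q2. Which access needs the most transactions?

A1: 1 transaction
A2: 32 transactions
A3: 5 transactions
A4: 4 transactions
A5: 3 transactions

Answer: 1,32,5,4,3; total 45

Answer: A2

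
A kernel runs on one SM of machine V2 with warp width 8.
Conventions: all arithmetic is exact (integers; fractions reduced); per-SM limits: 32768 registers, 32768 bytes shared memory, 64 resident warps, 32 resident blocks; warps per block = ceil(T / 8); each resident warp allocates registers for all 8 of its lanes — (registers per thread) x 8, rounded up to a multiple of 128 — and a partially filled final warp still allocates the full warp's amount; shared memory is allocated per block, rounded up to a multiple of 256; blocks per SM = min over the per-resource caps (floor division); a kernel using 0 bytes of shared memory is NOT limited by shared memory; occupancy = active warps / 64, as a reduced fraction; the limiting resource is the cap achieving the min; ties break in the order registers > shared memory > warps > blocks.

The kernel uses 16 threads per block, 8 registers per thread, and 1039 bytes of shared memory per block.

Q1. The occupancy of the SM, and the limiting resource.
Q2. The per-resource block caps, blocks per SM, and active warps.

Answer: occupancy 25/32, limited by shared memory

registers: 128 blocks
shared memory: 25 blocks
warps: 32 blocks
blocks: 32 blocks

Answer: 25 blocks, 50 active warps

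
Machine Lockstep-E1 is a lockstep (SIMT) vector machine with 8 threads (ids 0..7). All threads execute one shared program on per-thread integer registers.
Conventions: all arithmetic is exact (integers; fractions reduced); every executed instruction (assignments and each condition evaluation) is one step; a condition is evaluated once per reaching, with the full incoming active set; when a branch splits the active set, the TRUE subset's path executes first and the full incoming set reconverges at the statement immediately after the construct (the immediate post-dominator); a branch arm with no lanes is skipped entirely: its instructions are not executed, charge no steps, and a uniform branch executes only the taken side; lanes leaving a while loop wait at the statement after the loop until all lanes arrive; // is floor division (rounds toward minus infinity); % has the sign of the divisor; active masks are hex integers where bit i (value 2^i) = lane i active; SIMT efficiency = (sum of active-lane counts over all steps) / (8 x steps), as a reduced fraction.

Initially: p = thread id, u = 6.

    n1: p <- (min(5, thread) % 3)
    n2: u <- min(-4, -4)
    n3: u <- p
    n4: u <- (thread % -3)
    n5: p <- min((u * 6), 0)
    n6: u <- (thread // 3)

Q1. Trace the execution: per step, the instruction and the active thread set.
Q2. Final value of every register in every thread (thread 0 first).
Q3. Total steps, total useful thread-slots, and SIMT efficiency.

step 0: p <- (min(5, thread) % 3)    0xff
step 1: u <- min(-4, -4)             0xff
step 2: u <- p                       0xff
step 3: u <- (thread % -3)           0xff
step 4: p <- min((u * 6), 0)         0xff
step 5: u <- (thread // 3)           0xff

Answer: 6 steps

p: 0,-12,-6,0,-12,-6,0,-12
u: 0,0,0,1,1,1,2,2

steps = 6; useful = 48; efficiency = 48/48 = 1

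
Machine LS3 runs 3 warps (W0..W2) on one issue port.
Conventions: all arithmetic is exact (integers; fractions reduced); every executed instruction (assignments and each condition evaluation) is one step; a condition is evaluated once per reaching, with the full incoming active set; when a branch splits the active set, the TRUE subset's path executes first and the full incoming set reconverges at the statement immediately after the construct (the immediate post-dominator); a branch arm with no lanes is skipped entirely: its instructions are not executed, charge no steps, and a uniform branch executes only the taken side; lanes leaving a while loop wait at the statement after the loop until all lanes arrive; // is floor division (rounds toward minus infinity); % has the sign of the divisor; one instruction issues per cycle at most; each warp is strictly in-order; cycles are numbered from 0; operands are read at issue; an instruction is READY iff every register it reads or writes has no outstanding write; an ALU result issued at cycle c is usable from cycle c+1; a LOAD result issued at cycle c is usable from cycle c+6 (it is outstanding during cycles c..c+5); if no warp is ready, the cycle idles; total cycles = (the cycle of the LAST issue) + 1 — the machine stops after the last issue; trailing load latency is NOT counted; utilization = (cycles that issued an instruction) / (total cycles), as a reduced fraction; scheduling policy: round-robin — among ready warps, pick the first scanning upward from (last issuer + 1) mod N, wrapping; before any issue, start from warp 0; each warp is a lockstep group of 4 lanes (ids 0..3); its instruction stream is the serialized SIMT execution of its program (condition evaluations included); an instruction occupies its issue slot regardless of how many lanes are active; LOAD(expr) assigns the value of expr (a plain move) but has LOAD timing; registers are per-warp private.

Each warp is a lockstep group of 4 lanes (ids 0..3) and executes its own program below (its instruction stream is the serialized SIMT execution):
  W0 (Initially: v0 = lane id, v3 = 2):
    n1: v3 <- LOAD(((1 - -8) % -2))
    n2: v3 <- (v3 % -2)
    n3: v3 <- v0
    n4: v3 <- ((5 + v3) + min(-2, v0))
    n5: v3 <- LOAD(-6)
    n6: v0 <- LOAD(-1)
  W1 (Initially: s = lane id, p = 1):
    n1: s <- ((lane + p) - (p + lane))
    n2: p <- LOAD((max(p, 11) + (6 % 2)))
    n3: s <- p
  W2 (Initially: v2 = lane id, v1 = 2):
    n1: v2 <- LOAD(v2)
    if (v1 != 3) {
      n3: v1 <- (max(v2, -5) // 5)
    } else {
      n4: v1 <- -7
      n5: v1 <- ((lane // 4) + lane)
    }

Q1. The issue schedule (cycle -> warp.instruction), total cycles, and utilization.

cycle 0: W0.I0
cycle 1: W1.I0
cycle 2: W2.I0
cycle 3: W1.I1
cycle 4: W2.I1
cycle 5: idle
cycle 6: W0.I1
cycle 7: W0.I2
cycle 8: W2.I2
cycle 9: W0.I3
cycle 10: W1.I2
cycle 11: W0.I4
cycle 12: W0.I5

Answer: 13 cycles, utilization 12/13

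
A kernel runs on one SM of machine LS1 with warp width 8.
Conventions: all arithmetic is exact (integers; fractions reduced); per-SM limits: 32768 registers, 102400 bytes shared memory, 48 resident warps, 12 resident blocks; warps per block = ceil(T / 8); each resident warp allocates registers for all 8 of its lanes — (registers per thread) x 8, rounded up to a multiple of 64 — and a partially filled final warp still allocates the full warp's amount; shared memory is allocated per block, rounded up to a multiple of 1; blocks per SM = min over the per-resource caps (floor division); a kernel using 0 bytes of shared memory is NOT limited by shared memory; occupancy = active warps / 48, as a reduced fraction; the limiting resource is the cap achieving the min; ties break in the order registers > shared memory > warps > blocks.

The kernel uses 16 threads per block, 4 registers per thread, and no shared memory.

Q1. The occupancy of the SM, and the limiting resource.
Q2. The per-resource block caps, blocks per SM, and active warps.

Answer: occupancy 1/2, limited by blocks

registers: 256 blocks
shared memory: no limit (kernel uses none)
warps: 24 blocks
blocks: 12 blocks

Answer: 12 blocks, 24 active warps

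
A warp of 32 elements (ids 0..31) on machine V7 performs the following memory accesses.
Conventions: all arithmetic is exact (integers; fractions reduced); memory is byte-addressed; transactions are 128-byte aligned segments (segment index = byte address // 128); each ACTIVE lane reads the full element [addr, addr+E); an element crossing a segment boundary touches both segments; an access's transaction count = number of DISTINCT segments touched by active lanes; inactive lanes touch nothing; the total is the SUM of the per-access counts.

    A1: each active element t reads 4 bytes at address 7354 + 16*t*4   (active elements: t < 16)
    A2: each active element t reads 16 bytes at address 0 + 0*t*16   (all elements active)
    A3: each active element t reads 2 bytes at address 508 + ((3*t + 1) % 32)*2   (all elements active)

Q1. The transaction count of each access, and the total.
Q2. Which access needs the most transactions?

A1: 8 transactions
A2: 1 transaction
A3: 2 transactions

Answer: 8,1,2; total 11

Answer: A1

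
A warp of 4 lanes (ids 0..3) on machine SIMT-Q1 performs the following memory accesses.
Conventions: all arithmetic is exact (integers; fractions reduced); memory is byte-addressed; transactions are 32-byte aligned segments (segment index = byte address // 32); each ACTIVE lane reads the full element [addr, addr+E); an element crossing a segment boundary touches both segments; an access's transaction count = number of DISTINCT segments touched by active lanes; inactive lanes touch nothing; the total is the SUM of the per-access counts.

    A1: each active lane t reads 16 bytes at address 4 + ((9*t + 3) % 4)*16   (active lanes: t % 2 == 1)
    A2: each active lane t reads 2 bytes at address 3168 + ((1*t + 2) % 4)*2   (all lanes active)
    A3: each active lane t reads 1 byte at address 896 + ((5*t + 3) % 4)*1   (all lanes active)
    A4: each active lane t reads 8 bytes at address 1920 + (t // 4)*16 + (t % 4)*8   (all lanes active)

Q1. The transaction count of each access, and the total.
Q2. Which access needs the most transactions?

A1: 2 transactions
A2: 1 transaction
A3: 1 transaction
A4: 1 transaction

Answer: 2,1,1,1; total 5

Answer: A1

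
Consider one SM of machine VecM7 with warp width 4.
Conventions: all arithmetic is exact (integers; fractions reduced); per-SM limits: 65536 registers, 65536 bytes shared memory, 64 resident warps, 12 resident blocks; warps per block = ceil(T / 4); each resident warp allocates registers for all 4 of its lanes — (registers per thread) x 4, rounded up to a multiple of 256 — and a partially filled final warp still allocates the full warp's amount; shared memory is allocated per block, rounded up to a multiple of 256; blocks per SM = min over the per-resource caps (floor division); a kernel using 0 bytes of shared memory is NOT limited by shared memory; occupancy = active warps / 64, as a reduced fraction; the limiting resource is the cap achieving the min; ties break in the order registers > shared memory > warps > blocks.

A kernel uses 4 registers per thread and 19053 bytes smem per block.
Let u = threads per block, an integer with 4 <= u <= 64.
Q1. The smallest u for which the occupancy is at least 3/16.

Answer: u = 13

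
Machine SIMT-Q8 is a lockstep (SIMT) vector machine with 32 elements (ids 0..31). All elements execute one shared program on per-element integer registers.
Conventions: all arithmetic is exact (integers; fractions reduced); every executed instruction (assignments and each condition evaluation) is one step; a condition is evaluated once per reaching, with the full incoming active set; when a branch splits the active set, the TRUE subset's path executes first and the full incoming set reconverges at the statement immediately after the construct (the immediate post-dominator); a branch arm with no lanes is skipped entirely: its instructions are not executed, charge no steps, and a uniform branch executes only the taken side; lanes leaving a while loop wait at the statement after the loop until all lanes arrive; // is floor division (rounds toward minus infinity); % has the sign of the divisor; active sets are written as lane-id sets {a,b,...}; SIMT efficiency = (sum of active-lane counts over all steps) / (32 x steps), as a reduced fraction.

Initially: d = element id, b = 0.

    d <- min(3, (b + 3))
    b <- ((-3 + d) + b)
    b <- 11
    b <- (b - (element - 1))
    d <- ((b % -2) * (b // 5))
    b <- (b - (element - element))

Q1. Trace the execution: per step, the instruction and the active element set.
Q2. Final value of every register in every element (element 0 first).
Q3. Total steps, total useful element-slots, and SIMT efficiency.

step 0: d <- min(3, (b + 3))         {0,1,2,3,4,5,6,7,8,9,10,11,12,13,14,15,16,17,18,19,20,21,22,23,24,25,26,27,28,29,30,31}
step 1: b <- ((-3 + d) + b)          {0,1,2,3,4,5,6,7,8,9,10,11,12,13,14,15,16,17,18,19,20,21,22,23,24,25,26,27,28,29,30,31}
step 2: b <- 11                      {0,1,2,3,4,5,6,7,8,9,10,11,12,13,14,15,16,17,18,19,20,21,22,23,24,25,26,27,28,29,30,31}
step 3: b <- (b - (element - 1))     {0,1,2,3,4,5,6,7,8,9,10,11,12,13,14,15,16,17,18,19,20,21,22,23,24,25,26,27,28,29,30,31}
step 4: d <- ((b % -2) * (b // 5))   {0,1,2,3,4,5,6,7,8,9,10,11,12,13,14,15,16,17,18,19,20,21,22,23,24,25,26,27,28,29,30,31}
step 5: b <- (b - (element - element)) {0,1,2,3,4,5,6,7,8,9,10,11,12,13,14,15,16,17,18,19,20,21,22,23,24,25,26,27,28,29,30,31}

Answer: 6 steps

d: 0,-2,0,-1,0,-1,0,-1,0,0,0,0,0,1,0,1,0,1,0,2,0,2,0,3,0,3,0,3,0,4,0,4
b: 12,11,10,9,8,7,6,5,4,3,2,1,0,-1,-2,-3,-4,-5,-6,-7,-8,-9,-10,-11,-12,-13,-14,-15,-16,-17,-18,-19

steps = 6; useful = 192; efficiency = 192/192 = 1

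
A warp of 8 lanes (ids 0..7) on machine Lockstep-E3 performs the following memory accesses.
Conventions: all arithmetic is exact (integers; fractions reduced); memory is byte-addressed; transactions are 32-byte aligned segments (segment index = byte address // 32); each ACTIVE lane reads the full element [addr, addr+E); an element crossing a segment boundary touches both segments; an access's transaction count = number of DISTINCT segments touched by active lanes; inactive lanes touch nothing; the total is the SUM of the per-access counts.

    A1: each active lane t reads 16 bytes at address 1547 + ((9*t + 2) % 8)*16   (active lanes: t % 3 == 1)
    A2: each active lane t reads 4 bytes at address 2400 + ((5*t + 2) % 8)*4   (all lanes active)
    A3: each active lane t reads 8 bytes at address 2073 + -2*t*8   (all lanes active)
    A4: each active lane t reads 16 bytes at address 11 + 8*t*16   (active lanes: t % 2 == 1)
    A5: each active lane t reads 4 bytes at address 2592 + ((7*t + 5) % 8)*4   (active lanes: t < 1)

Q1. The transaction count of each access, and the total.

A1: 4 transactions
A2: 1 transaction
A3: 5 transactions
A4: 4 transactions
A5: 1 transaction

Answer: 4,1,5,4,1; total 15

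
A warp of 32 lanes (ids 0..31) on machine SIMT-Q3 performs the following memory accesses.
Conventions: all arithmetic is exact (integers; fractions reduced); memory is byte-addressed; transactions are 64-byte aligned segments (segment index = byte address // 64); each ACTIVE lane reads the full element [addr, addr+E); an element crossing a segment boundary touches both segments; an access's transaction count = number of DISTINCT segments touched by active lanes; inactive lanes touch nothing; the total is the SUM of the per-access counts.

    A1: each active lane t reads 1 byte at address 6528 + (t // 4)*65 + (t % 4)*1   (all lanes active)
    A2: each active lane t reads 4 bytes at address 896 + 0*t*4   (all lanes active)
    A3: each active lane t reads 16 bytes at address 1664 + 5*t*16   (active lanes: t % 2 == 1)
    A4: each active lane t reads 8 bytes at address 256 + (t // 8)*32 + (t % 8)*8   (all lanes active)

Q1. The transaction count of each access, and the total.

A1: 8 transactions
A2: 1 transaction
A3: 16 transactions
A4: 3 transactions

Answer: 8,1,16,3; total 28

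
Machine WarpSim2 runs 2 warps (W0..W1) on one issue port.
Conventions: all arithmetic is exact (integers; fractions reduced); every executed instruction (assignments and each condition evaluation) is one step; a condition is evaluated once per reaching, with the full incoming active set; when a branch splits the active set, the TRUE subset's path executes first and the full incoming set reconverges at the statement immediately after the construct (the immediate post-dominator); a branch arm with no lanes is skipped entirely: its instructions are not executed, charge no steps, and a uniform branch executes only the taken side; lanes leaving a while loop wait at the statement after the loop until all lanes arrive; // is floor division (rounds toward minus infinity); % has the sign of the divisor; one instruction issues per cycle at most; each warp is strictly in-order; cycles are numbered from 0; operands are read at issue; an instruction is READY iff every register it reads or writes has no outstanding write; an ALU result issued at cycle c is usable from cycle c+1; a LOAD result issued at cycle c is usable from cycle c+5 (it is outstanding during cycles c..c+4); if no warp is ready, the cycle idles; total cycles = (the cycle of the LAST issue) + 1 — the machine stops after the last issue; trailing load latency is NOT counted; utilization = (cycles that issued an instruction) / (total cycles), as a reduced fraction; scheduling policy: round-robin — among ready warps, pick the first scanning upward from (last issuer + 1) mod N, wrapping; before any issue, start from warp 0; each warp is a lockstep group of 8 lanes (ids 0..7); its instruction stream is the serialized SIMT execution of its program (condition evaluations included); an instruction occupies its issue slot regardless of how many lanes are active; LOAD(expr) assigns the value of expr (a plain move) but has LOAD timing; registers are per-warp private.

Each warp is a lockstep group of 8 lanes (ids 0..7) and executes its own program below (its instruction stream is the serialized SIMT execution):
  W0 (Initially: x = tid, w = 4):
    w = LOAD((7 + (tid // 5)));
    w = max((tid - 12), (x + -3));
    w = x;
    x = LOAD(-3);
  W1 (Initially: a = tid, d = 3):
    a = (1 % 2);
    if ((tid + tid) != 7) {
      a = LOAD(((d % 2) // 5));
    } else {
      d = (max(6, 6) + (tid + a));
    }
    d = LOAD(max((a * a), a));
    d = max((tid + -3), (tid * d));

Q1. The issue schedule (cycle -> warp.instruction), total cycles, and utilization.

cycle 0: W0.I0
cycle 1: W1.I0
cycle 2: W1.I1
cycle 3: W1.I2
cycle 4: idle
cycle 5: W0.I1
cycle 6: W0.I2
cycle 7: W0.I3
cycle 8: W1.I3
cycle 9: idle
cycle 10: idle
cycle 11: idle
cycle 12: idle
cycle 13: W1.I4

Answer: 14 cycles, utilization 9/14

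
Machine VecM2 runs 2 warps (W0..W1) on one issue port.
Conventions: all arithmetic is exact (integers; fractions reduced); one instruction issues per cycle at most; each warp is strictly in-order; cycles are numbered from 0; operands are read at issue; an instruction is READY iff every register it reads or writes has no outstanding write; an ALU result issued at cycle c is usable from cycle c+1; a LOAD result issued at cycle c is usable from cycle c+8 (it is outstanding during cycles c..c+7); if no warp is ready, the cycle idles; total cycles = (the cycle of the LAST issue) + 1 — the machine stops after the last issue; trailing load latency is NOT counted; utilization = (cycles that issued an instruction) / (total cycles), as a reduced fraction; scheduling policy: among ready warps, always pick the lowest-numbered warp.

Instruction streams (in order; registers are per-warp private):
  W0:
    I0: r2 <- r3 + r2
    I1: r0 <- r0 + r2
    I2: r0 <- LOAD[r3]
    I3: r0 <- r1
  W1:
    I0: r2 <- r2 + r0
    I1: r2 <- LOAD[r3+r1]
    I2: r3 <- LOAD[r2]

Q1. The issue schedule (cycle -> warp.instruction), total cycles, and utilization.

cycle 0: W0.I0
cycle 1: W0.I1
cycle 2: W0.I2
cycle 3: W1.I0
cycle 4: W1.I1
cycle 5: idle
cycle 6: idle
cycle 7: idle
cycle 8: idle
cycle 9: idle
cycle 10: W0.I3
cycle 11: idle
cycle 12: W1.I2

Answer: 13 cycles, utilization 7/13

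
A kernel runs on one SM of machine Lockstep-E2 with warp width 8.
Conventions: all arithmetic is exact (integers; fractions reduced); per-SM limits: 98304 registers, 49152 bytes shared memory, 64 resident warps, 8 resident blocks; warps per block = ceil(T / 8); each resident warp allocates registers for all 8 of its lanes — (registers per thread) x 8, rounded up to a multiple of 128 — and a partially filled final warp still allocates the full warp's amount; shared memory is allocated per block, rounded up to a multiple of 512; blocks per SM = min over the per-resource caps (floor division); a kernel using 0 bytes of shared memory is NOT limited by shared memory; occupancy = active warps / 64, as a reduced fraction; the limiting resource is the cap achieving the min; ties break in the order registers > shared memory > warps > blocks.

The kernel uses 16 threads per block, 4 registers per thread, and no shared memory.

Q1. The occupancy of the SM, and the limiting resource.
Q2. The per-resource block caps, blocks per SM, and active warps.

Answer: occupancy 1/4, limited by blocks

registers: 384 blocks
shared memory: no limit (kernel uses none)
warps: 32 blocks
blocks: 8 blocks

Answer: 8 blocks, 16 active warps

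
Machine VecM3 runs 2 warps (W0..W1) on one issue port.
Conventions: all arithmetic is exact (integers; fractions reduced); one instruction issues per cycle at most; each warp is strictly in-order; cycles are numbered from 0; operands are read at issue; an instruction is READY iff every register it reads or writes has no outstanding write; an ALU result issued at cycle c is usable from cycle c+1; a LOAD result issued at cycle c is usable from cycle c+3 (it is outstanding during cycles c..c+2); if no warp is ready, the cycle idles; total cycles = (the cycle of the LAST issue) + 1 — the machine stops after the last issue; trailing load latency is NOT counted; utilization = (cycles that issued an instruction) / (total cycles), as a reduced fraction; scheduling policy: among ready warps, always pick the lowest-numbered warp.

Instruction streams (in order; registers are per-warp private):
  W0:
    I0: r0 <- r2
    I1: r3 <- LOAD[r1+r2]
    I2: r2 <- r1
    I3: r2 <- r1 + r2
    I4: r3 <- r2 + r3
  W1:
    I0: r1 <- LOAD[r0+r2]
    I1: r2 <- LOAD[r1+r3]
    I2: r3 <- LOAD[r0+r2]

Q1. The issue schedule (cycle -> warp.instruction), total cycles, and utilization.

cycle 0: W0.I0
cycle 1: W0.I1
cycle 2: W0.I2
cycle 3: W0.I3
cycle 4: W0.I4
cycle 5: W1.I0
cycle 6: idle
cycle 7: idle
cycle 8: W1.I1
cycle 9: idle
cycle 10: idle
cycle 11: W1.I2

Answer: 12 cycles, utilization 2/3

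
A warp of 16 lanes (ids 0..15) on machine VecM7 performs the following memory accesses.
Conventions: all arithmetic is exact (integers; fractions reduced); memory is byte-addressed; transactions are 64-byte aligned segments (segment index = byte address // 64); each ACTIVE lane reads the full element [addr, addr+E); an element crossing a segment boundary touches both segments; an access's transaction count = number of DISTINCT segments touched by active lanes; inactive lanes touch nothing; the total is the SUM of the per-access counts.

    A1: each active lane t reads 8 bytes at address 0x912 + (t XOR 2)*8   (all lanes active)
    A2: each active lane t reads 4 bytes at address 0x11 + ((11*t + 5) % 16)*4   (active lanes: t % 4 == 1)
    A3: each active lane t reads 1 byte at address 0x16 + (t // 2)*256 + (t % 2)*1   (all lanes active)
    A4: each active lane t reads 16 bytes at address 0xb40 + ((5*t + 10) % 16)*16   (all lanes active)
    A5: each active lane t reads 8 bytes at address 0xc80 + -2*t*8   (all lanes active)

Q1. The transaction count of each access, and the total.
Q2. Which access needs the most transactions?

A1: 3 transactions
A2: 2 transactions
A3: 8 transactions
A4: 4 transactions
A5: 5 transactions

Answer: 3,2,8,4,5; total 22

Answer: A3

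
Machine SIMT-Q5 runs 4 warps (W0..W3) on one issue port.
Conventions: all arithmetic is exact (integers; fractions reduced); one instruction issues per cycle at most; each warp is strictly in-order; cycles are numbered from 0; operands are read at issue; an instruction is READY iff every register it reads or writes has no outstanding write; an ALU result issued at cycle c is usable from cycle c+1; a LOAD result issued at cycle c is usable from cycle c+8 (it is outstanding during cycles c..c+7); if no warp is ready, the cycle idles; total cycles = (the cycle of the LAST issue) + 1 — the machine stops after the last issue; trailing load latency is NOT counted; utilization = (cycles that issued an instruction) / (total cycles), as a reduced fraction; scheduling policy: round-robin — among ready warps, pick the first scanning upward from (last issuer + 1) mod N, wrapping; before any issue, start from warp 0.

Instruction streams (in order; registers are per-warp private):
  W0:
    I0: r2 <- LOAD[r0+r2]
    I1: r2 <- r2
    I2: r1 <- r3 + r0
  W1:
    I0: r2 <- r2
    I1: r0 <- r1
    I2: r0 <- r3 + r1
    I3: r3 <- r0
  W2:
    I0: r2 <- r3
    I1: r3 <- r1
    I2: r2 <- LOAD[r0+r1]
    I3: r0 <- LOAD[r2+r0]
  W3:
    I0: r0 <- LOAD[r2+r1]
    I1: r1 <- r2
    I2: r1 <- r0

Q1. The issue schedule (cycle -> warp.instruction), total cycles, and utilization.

cycle 0: W0.I0
cycle 1: W1.I0
cycle 2: W2.I0
cycle 3: W3.I0
cycle 4: W1.I1
cycle 5: W2.I1
cycle 6: W3.I1
cycle 7: W1.I2
cycle 8: W2.I2
cycle 9: W0.I1
cycle 10: W1.I3
cycle 11: W3.I2
cycle 12: W0.I2
cycle 13: idle
cycle 14: idle
cycle 15: idle
cycle 16: W2.I3

Answer: 17 cycles, utilization 14/17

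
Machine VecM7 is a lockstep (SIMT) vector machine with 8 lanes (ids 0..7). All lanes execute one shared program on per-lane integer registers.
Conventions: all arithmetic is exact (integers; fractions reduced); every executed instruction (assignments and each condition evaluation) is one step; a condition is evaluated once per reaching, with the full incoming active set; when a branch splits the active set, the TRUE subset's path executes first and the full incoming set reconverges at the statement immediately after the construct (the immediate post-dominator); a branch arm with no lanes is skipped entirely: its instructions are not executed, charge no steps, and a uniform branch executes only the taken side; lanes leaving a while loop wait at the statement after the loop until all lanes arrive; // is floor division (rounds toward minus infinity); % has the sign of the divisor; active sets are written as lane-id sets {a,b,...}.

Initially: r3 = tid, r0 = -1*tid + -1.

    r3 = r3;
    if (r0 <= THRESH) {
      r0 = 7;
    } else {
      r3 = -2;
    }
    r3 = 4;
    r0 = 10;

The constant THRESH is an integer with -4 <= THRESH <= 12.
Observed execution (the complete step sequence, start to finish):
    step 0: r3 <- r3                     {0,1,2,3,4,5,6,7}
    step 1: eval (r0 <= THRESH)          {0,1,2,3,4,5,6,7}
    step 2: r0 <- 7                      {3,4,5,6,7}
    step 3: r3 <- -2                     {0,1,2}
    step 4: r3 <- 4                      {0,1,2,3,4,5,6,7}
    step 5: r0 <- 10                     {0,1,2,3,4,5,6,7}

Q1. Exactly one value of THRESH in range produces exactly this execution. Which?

Answer: THRESH = -4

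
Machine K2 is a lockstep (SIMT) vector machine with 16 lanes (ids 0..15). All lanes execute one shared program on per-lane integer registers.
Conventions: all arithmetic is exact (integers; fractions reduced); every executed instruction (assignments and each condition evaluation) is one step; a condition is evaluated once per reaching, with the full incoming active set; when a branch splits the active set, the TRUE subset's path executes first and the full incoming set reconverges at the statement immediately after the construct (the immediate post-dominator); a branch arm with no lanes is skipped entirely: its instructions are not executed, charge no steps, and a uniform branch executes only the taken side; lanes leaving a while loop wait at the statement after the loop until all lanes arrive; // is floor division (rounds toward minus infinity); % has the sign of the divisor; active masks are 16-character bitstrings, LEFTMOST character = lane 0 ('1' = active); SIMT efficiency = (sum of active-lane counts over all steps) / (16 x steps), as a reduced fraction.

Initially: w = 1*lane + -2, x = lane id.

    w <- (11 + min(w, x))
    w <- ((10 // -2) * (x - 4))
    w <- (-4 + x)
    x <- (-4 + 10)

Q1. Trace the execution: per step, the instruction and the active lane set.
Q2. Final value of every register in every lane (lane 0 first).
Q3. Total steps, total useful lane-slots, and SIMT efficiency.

step 0: w <- (11 + min(w, x))        1111111111111111
step 1: w <- ((10 // -2) * (x - 4))  1111111111111111
step 2: w <- (-4 + x)                1111111111111111
step 3: x <- (-4 + 10)               1111111111111111

Answer: 4 steps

w: -4,-3,-2,-1,0,1,2,3,4,5,6,7,8,9,10,11
x: 6,6,6,6,6,6,6,6,6,6,6,6,6,6,6,6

steps = 4; useful = 64; efficiency = 64/64 = 1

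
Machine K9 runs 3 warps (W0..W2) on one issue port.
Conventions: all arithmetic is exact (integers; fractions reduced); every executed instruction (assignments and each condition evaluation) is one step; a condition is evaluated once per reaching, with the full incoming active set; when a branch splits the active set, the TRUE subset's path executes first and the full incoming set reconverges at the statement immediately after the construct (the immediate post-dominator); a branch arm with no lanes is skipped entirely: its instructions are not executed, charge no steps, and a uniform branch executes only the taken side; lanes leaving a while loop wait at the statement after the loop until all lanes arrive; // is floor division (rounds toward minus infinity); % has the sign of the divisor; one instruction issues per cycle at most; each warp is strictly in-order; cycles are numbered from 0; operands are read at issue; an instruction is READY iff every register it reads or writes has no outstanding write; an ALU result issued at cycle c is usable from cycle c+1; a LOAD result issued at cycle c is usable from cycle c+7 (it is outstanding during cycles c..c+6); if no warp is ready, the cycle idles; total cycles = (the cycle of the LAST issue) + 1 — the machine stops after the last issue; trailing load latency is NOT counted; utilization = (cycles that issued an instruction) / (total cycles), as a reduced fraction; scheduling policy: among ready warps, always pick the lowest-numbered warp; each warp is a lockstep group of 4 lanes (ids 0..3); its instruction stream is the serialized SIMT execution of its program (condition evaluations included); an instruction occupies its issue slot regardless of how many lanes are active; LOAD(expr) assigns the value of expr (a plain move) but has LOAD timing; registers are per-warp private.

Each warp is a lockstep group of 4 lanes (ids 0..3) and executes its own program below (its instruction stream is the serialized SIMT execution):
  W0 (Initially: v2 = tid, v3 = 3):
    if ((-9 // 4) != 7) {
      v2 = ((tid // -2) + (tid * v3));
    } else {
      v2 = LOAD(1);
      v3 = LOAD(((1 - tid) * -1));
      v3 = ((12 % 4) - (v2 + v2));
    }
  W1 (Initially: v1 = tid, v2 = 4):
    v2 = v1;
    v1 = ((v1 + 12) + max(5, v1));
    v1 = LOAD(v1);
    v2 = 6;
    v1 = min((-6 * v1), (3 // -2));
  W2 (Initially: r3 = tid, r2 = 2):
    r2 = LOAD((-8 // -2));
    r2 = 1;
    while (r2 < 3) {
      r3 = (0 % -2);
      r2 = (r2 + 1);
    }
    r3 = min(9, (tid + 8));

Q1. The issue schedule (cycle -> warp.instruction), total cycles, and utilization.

cycle 0: W0.I0
cycle 1: W0.I1
cycle 2: W1.I0
cycle 3: W1.I1
cycle 4: W1.I2
cycle 5: W1.I3
cycle 6: W2.I0
cycle 7: idle
cycle 8: idle
cycle 9: idle
cycle 10: idle
cycle 11: W1.I4
cycle 12: idle
cycle 13: W2.I1
cycle 14: W2.I2
cycle 15: W2.I3
cycle 16: W2.I4
cycle 17: W2.I5
cycle 18: W2.I6
cycle 19: W2.I7
cycle 20: W2.I8
cycle 21: W2.I9

Answer: 22 cycles, utilization 17/22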